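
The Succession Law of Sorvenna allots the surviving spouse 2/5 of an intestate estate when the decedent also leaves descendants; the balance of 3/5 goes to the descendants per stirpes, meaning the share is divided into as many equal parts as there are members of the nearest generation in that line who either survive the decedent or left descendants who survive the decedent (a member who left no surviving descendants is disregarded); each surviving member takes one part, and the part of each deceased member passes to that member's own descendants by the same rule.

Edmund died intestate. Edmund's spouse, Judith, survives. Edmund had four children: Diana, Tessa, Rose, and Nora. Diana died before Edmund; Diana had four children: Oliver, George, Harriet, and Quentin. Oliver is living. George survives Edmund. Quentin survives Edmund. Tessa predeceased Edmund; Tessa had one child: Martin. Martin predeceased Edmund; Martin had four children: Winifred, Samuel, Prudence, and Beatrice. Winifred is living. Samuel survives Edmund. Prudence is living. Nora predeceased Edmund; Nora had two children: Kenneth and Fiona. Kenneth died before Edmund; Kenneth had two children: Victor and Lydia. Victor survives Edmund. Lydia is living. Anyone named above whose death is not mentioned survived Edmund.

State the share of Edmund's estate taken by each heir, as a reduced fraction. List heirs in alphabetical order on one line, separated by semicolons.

Beatrice 3/80; Fiona 3/40; George 3/80; Harriet 3/80; Judith 2/5; Lydia 3/80; Oliver 3/80; Prudence 3/80; Quentin 3/80; Rose 3/20; Samuel 3/80; Victor 3/80; Winifred 3/80

Judith, as surviving spouse, takes 2/5.
The remaining 3/5 passes to Edmund's descendants per stirpes.
The 3/5 is divided into 4 equal shares of 3/20 among Diana, Tessa, Rose, Nora.
Diana predeceased; the 3/20 allotted to Diana's branch passes to Diana's issue by representation.
The 3/20 is divided into 4 equal shares of 3/80 among Oliver, George, Harriet, Quentin.
Oliver is living and takes 3/80.
George is living and takes 3/80.
Harriet is living and takes 3/80.
Quentin is living and takes 3/80.
Tessa predeceased; the 3/20 allotted to Tessa's branch passes to Tessa's issue by representation.
Martin's line is the sole branch at this level, so the full 3/20 passes to Martin's issue by representation.
The 3/20 is divided into 4 equal shares of 3/80 among Winifred, Samuel, Prudence, Beatrice.
Winifred is living and takes 3/80.
Samuel is living and takes 3/80.
Prudence is living and takes 3/80.
Beatrice is living and takes 3/80.
Rose is living and takes 3/20.
Nora predeceased; the 3/20 allotted to Nora's branch passes to Nora's issue by representation.
The 3/20 is divided into 2 equal shares of 3/40 among Kenneth, Fiona.
Kenneth predeceased; the 3/40 allotted to Kenneth's branch passes to Kenneth's issue by representation.
The 3/40 is divided into 2 equal shares of 3/80 among Victor, Lydia.
Victor is living and takes 3/80.
Lydia is living and takes 3/80.
Fiona is living and takes 3/40.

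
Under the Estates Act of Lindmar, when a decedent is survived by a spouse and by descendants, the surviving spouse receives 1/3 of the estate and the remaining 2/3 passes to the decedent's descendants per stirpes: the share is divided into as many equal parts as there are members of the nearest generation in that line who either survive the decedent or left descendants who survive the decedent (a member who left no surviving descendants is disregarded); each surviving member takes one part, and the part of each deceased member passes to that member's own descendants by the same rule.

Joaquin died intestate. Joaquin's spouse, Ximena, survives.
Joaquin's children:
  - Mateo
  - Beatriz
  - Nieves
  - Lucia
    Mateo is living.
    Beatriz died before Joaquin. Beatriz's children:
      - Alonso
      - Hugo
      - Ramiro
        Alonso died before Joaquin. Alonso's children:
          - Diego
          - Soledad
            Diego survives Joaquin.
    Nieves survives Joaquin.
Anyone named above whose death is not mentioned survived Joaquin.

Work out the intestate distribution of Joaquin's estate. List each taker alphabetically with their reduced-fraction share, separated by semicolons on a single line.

Ximena, as surviving spouse, takes 1/3.
The remaining 2/3 passes to Joaquin's descendants per stirpes.
The 2/3 is divided into 4 equal shares of 1/6 among Mateo, Beatriz, Nieves, Lucia.
Mateo is living and takes 1/6.
Beatriz predeceased; the 1/6 allotted to Beatriz's branch passes to Beatriz's issue by representation.
The 1/6 is divided into 3 equal shares of 1/18 among Alonso, Hugo, Ramiro.
Alonso predeceased; the 1/18 allotted to Alonso's branch passes to Alonso's issue by representation.
The 1/18 is divided into 2 equal shares of 1/36 among Diego, Soledad.
Diego is living and takes 1/36.
Soledad is living and takes 1/36.
Hugo is living and takes 1/18.
Ramiro is living and takes 1/18.
Nieves is living and takes 1/6.
Lucia is living and takes 1/6.

Diego 1/36; Hugo 1/18; Lucia 1/6; Mateo 1/6; Nieves 1/6; Ramiro 1/18; Soledad 1/36; Ximena 1/3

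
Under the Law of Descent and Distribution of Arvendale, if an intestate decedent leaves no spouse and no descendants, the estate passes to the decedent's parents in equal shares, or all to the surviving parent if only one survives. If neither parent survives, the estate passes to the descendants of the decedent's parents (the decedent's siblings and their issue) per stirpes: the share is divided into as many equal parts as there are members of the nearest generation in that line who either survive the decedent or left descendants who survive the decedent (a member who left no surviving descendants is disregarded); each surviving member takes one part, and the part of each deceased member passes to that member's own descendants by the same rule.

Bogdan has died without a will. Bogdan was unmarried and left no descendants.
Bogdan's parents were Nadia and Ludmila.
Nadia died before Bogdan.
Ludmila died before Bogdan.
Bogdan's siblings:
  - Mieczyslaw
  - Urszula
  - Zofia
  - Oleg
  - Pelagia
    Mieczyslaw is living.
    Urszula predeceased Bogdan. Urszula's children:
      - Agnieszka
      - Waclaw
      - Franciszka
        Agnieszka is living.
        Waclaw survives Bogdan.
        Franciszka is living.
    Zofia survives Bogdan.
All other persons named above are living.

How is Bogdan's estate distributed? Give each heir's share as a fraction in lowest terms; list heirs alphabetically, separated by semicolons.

Neither parent survives and there are no descendants, so the estate passes to Bogdan's siblings and their issue per stirpes.
The estate is divided into 5 equal shares of 1/5 among Mieczyslaw, Urszula, Zofia, Oleg, Pelagia.
Mieczyslaw is living and takes 1/5.
Urszula predeceased; the 1/5 allotted to Urszula's branch passes to Urszula's issue by representation.
The 1/5 is divided into 3 equal shares of 1/15 among Agnieszka, Waclaw, Franciszka.
Agnieszka is living and takes 1/15.
Waclaw is living and takes 1/15.
Franciszka is living and takes 1/15.
Zofia is living and takes 1/5.
Oleg is living and takes 1/5.
Pelagia is living and takes 1/5.

Agnieszka 1/15; Franciszka 1/15; Mieczyslaw 1/5; Oleg 1/5; Pelagia 1/5; Waclaw 1/15; Zofia 1/5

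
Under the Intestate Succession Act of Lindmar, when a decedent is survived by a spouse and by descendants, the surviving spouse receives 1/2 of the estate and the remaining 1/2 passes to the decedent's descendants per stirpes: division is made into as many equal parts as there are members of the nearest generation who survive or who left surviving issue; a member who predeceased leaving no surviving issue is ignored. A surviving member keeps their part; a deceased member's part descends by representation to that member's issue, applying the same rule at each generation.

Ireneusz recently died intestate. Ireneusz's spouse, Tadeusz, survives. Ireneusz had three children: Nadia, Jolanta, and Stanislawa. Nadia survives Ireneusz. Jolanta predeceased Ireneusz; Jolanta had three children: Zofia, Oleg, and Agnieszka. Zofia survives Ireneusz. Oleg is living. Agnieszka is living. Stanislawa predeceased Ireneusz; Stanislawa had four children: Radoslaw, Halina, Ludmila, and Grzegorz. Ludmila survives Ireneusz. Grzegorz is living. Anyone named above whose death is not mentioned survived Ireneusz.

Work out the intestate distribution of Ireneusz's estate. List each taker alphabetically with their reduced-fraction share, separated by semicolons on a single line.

Tadeusz, as surviving spouse, takes 1/2.
The remaining 1/2 passes to Ireneusz's descendants per stirpes.
The 1/2 is divided into 3 equal shares of 1/6 among Nadia, Jolanta, Stanislawa.
Nadia is living and takes 1/6.
Jolanta predeceased; the 1/6 allotted to Jolanta's branch passes to Jolanta's issue by representation.
The 1/6 is divided into 3 equal shares of 1/18 among Zofia, Oleg, Agnieszka.
Zofia is living and takes 1/18.
Oleg is living and takes 1/18.
Agnieszka is living and takes 1/18.
Stanislawa predeceased; the 1/6 allotted to Stanislawa's branch passes to Stanislawa's issue by representation.
The 1/6 is divided into 4 equal shares of 1/24 among Radoslaw, Halina, Ludmila, Grzegorz.
Radoslaw is living and takes 1/24.
Halina is living and takes 1/24.
Ludmila is living and takes 1/24.
Grzegorz is living and takes 1/24.

Agnieszka 1/18; Grzegorz 1/24; Halina 1/24; Ludmila 1/24; Nadia 1/6; Oleg 1/18; Radoslaw 1/24; Tadeusz 1/2; Zofia 1/18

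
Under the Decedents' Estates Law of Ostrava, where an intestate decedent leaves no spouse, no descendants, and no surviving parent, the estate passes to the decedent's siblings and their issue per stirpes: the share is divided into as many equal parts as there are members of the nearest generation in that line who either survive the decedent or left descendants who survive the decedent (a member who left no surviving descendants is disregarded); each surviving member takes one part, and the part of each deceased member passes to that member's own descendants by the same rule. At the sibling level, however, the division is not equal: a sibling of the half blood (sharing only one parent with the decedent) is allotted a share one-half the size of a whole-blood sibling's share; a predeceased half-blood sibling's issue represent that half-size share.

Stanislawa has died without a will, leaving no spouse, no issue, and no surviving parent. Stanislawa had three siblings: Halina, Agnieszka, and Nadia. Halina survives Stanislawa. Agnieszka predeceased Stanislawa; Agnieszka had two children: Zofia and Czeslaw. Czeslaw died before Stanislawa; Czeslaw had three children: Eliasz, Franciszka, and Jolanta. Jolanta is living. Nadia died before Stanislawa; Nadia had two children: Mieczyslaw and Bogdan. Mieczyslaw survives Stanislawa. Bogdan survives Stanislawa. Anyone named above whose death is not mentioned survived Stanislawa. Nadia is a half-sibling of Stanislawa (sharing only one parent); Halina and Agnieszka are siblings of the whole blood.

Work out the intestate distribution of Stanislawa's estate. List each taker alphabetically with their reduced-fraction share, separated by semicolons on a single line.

Bogdan 1/10; Eliasz 1/15; Franciszka 1/15; Halina 2/5; Jolanta 1/15; Mieczyslaw 1/10; Zofia 1/5

No spouse, descendants, or parent survives, so the estate passes to Stanislawa's siblings per stirpes.
Half-blood siblings count for one-half the weight of whole-blood siblings at the initial division.
Dividing 1 in proportion to weights (total weight 5/2): Halina (weight 1) → 2/5; Agnieszka (weight 1) → 2/5; Nadia (weight 1/2) → 1/5.
Halina is living and takes 2/5.
Agnieszka predeceased; the 2/5 allotted to Agnieszka's branch passes to Agnieszka's issue by representation.
The 2/5 is divided into 2 equal shares of 1/5 among Zofia, Czeslaw.
Zofia is living and takes 1/5.
Czeslaw predeceased; the 1/5 allotted to Czeslaw's branch passes to Czeslaw's issue by representation.
The 1/5 is divided into 3 equal shares of 1/15 among Eliasz, Franciszka, Jolanta.
Eliasz is living and takes 1/15.
Franciszka is living and takes 1/15.
Jolanta is living and takes 1/15.
Nadia predeceased; the 1/5 allotted to Nadia's branch passes to Nadia's issue by representation.
The 1/5 is divided into 2 equal shares of 1/10 among Mieczyslaw, Bogdan.
Mieczyslaw is living and takes 1/10.
Bogdan is living and takes 1/10.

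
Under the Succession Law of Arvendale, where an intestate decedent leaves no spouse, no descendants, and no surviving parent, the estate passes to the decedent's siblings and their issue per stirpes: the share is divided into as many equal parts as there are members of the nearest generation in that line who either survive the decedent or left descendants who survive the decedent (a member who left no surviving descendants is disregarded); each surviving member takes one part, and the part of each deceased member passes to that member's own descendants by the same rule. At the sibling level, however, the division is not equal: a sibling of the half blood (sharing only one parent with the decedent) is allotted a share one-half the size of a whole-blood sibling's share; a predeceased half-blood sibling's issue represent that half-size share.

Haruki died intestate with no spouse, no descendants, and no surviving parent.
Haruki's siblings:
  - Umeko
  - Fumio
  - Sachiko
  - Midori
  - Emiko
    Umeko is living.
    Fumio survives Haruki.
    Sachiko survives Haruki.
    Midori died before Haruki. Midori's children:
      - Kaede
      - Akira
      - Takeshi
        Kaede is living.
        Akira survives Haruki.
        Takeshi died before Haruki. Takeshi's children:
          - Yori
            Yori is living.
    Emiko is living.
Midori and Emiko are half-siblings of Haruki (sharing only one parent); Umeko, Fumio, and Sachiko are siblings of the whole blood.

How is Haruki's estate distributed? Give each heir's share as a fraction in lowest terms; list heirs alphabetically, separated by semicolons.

Akira 1/24; Emiko 1/8; Fumio 1/4; Kaede 1/24; Sachiko 1/4; Umeko 1/4; Yori 1/24

No spouse, descendants, or parent survives, so the estate passes to Haruki's siblings per stirpes.
Half-blood siblings count for one-half the weight of whole-blood siblings at the initial division.
Dividing 1 in proportion to weights (total weight 4): Umeko (weight 1) → 1/4; Fumio (weight 1) → 1/4; Sachiko (weight 1) → 1/4; Midori (weight 1/2) → 1/8; Emiko (weight 1/2) → 1/8.
Umeko is living and takes 1/4.
Fumio is living and takes 1/4.
Sachiko is living and takes 1/4.
Midori predeceased; the 1/8 allotted to Midori's branch passes to Midori's issue by representation.
The 1/8 is divided into 3 equal shares of 1/24 among Kaede, Akira, Takeshi.
Kaede is living and takes 1/24.
Akira is living and takes 1/24.
Takeshi predeceased; the 1/24 allotted to Takeshi's branch passes to Takeshi's issue by representation.
Yori is the sole taker at this level and receives the full 1/24.
Emiko is living and takes 1/8.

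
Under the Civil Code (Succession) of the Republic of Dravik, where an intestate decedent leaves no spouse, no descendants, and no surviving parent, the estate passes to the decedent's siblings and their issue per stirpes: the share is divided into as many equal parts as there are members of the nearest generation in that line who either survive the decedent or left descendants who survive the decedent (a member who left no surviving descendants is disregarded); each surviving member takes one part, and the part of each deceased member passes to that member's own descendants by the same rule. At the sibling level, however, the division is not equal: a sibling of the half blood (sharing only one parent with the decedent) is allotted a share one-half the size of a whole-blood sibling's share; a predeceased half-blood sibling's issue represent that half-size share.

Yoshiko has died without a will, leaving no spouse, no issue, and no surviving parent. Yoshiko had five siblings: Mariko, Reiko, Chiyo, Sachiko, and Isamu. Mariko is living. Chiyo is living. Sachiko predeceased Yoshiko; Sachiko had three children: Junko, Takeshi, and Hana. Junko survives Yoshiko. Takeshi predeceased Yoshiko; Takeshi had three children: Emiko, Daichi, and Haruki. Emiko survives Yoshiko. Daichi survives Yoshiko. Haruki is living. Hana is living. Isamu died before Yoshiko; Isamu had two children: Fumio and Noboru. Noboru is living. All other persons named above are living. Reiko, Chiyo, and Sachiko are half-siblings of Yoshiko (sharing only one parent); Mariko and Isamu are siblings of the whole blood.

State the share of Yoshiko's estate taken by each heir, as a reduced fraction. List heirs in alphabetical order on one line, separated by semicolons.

Chiyo 1/7; Daichi 1/63; Emiko 1/63; Fumio 1/7; Hana 1/21; Haruki 1/63; Junko 1/21; Mariko 2/7; Noboru 1/7; Reiko 1/7

No spouse, descendants, or parent survives, so the estate passes to Yoshiko's siblings per stirpes.
Half-blood siblings count for one-half the weight of whole-blood siblings at the initial division.
Dividing 1 in proportion to weights (total weight 7/2): Mariko (weight 1) → 2/7; Reiko (weight 1/2) → 1/7; Chiyo (weight 1/2) → 1/7; Sachiko (weight 1/2) → 1/7; Isamu (weight 1) → 2/7.
Mariko is living and takes 2/7.
Reiko is living and takes 1/7.
Chiyo is living and takes 1/7.
Sachiko predeceased; the 1/7 allotted to Sachiko's branch passes to Sachiko's issue by representation.
The 1/7 is divided into 3 equal shares of 1/21 among Junko, Takeshi, Hana.
Junko is living and takes 1/21.
Takeshi predeceased; the 1/21 allotted to Takeshi's branch passes to Takeshi's issue by representation.
The 1/21 is divided into 3 equal shares of 1/63 among Emiko, Daichi, Haruki.
Emiko is living and takes 1/63.
Daichi is living and takes 1/63.
Haruki is living and takes 1/63.
Hana is living and takes 1/21.
Isamu predeceased; the 2/7 allotted to Isamu's branch passes to Isamu's issue by representation.
The 2/7 is divided into 2 equal shares of 1/7 among Fumio, Noboru.
Fumio is living and takes 1/7.
Noboru is living and takes 1/7.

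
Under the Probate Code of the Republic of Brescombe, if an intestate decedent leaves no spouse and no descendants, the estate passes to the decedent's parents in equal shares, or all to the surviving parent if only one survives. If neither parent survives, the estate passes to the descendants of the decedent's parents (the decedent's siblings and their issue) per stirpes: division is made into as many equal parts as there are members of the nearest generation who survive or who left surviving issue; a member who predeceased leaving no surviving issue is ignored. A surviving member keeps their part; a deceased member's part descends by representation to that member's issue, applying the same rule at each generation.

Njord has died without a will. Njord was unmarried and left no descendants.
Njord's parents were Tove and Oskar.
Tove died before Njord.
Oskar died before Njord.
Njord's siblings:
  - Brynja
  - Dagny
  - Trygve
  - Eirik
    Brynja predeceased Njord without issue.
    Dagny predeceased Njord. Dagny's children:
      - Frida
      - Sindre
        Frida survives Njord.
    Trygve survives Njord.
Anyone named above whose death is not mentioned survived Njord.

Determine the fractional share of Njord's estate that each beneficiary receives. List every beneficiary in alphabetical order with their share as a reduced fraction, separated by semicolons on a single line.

Eirik 1/3; Frida 1/6; Sindre 1/6; Trygve 1/3

Neither parent survives and there are no descendants, so the estate passes to Njord's siblings and their issue per stirpes.
Brynja left no surviving issue, so that branch lapses and is disregarded.
The estate is divided into 3 equal shares of 1/3 among Dagny, Trygve, Eirik.
Dagny predeceased; the 1/3 allotted to Dagny's branch passes to Dagny's issue by representation.
The 1/3 is divided into 2 equal shares of 1/6 among Frida, Sindre.
Frida is living and takes 1/6.
Sindre is living and takes 1/6.
Trygve is living and takes 1/3.
Eirik is living and takes 1/3.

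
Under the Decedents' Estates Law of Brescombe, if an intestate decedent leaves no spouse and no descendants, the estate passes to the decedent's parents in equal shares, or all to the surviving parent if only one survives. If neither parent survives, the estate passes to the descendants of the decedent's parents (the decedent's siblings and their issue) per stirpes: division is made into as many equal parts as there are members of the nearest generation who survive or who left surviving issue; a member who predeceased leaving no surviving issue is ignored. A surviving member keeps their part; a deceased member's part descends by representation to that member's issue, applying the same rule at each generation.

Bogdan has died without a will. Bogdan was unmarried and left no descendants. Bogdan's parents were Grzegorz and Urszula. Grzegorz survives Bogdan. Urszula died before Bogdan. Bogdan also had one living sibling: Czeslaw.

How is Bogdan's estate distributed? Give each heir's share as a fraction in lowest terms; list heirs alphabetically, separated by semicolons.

Only one parent, Grzegorz, survives, so Grzegorz takes the entire estate. The siblings take nothing because a surviving parent has priority.

Grzegorz 1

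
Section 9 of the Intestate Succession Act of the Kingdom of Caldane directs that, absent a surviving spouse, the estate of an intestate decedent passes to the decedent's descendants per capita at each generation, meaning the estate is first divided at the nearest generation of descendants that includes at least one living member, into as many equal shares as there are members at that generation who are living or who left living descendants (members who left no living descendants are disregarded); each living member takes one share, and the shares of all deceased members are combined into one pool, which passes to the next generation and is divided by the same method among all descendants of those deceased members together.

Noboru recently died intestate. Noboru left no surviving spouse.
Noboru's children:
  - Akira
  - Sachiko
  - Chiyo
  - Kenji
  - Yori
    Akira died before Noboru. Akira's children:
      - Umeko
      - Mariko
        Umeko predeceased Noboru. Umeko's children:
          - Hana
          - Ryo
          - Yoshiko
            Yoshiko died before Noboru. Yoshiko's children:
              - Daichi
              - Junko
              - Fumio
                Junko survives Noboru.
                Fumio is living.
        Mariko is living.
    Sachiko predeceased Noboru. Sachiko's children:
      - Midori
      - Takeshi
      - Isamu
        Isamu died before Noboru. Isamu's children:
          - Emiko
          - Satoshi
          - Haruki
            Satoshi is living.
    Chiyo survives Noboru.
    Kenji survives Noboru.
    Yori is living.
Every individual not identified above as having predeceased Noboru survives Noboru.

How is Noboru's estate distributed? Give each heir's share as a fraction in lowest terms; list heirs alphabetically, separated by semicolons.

There is no surviving spouse, so the entire estate passes to Noboru's descendants per capita at each generation.
At generation 1 (Akira, Sachiko, Chiyo, Kenji, Yori) there are 5 shares of (1)/5 = 1/5 each.
Living: Chiyo, Kenji, and Yori — each takes 1/5.
Deceased: Akira and Sachiko. Their combined 2/5 is pooled and carried to generation 2.
At generation 2 (Umeko, Mariko, Midori, Takeshi, Isamu) there are 5 shares of (2/5)/5 = 2/25 each.
Living: Mariko, Midori, and Takeshi — each takes 2/25.
Deceased: Umeko and Isamu. Their combined 4/25 is pooled and carried to generation 3.
At generation 3 (Hana, Ryo, Yoshiko, Emiko, Satoshi, Haruki) there are 6 shares of (4/25)/6 = 2/75 each.
Living: Hana, Ryo, Emiko, Satoshi, and Haruki — each takes 2/75.
Deceased: Yoshiko. That 2/75 share is carried to generation 4.
At generation 4 (Daichi, Junko, Fumio) there are 3 shares of (2/75)/3 = 2/225 each.
Living: Daichi, Junko, and Fumio — each takes 2/225.

Chiyo 1/5; Daichi 2/225; Emiko 2/75; Fumio 2/225; Hana 2/75; Haruki 2/75; Junko 2/225; Kenji 1/5; Mariko 2/25; Midori 2/25; Ryo 2/75; Satoshi 2/75; Takeshi 2/25; Yori 1/5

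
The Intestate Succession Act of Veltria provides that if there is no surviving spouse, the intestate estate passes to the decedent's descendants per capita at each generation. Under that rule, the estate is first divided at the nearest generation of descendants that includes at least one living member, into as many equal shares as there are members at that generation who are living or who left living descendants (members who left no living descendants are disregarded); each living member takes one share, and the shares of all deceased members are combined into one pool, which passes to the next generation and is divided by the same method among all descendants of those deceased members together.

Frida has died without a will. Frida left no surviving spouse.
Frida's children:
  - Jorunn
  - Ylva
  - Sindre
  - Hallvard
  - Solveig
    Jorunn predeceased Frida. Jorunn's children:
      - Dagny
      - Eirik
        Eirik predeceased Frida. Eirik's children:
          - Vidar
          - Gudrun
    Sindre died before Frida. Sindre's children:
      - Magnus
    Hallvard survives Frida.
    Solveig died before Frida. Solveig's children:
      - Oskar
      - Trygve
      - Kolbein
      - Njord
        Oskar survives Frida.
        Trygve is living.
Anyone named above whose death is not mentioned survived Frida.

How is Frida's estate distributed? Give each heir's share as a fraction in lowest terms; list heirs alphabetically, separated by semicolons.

There is no surviving spouse, so the entire estate passes to Frida's descendants per capita at each generation.
At generation 1 (Jorunn, Ylva, Sindre, Hallvard, Solveig) there are 5 shares of (1)/5 = 1/5 each.
Living: Ylva and Hallvard — each takes 1/5.
Deceased: Jorunn, Sindre, and Solveig. Their combined 3/5 is pooled and carried to generation 2.
At generation 2 (Dagny, Eirik, Magnus, Oskar, Trygve, Kolbein, Njord) there are 7 shares of (3/5)/7 = 3/35 each.
Living: Dagny, Magnus, Oskar, Trygve, Kolbein, and Njord — each takes 3/35.
Deceased: Eirik. That 3/35 share is carried to generation 3.
At generation 3 (Vidar, Gudrun) there are 2 shares of (3/35)/2 = 3/70 each.
Living: Vidar and Gudrun — each takes 3/70.

Dagny 3/35; Gudrun 3/70; Hallvard 1/5; Kolbein 3/35; Magnus 3/35; Njord 3/35; Oskar 3/35; Trygve 3/35; Vidar 3/70; Ylva 1/5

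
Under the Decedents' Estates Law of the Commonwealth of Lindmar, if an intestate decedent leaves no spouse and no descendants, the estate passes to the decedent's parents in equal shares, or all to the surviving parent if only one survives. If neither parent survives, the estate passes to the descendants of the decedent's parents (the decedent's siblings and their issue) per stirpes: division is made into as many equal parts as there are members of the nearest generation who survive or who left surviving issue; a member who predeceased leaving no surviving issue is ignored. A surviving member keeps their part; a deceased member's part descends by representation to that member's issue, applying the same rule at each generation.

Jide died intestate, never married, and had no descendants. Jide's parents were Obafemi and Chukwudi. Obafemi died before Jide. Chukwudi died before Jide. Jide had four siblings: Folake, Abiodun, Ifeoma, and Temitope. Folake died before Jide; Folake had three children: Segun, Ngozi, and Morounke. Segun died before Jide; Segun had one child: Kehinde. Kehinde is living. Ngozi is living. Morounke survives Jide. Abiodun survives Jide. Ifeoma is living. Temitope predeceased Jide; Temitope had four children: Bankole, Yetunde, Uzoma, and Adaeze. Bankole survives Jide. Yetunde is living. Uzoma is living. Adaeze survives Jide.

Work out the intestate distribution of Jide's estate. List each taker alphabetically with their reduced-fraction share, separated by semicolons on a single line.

Neither parent survives and there are no descendants, so the estate passes to Jide's siblings and their issue per stirpes.
The estate is divided into 4 equal shares of 1/4 among Folake, Abiodun, Ifeoma, Temitope.
Folake predeceased; the 1/4 allotted to Folake's branch passes to Folake's issue by representation.
The 1/4 is divided into 3 equal shares of 1/12 among Segun, Ngozi, Morounke.
Segun predeceased; the 1/12 allotted to Segun's branch passes to Segun's issue by representation.
Kehinde is the sole taker at this level and receives the full 1/12.
Ngozi is living and takes 1/12.
Morounke is living and takes 1/12.
Abiodun is living and takes 1/4.
Ifeoma is living and takes 1/4.
Temitope predeceased; the 1/4 allotted to Temitope's branch passes to Temitope's issue by representation.
The 1/4 is divided into 4 equal shares of 1/16 among Bankole, Yetunde, Uzoma, Adaeze.
Bankole is living and takes 1/16.
Yetunde is living and takes 1/16.
Uzoma is living and takes 1/16.
Adaeze is living and takes 1/16.

Abiodun 1/4; Adaeze 1/16; Bankole 1/16; Ifeoma 1/4; Kehinde 1/12; Morounke 1/12; Ngozi 1/12; Uzoma 1/16; Yetunde 1/16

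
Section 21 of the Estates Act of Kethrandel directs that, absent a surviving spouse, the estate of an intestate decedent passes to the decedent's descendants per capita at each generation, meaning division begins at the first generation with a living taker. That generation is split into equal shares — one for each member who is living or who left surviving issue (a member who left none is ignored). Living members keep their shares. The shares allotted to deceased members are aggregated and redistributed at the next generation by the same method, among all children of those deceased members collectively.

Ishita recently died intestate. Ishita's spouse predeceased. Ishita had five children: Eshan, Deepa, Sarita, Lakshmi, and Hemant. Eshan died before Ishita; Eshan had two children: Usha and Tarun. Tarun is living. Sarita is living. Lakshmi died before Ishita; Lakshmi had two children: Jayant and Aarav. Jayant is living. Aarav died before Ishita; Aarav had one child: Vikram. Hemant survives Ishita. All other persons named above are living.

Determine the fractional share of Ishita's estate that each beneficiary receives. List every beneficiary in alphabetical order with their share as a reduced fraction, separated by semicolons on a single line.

Deepa 1/5; Hemant 1/5; Jayant 1/10; Sarita 1/5; Tarun 1/10; Usha 1/10; Vikram 1/10

There is no surviving spouse, so the entire estate passes to Ishita's descendants per capita at each generation.
At generation 1 (Eshan, Deepa, Sarita, Lakshmi, Hemant) there are 5 shares of (1)/5 = 1/5 each.
Living: Deepa, Sarita, and Hemant — each takes 1/5.
Deceased: Eshan and Lakshmi. Their combined 2/5 is pooled and carried to generation 2.
At generation 2 (Usha, Tarun, Jayant, Aarav) there are 4 shares of (2/5)/4 = 1/10 each.
Living: Usha, Tarun, and Jayant — each takes 1/10.
Deceased: Aarav. That 1/10 share is carried to generation 3.
At generation 3 (Vikram) there are 1 shares of (1/10)/1 = 1/10 each.
Living: Vikram — each takes 1/10.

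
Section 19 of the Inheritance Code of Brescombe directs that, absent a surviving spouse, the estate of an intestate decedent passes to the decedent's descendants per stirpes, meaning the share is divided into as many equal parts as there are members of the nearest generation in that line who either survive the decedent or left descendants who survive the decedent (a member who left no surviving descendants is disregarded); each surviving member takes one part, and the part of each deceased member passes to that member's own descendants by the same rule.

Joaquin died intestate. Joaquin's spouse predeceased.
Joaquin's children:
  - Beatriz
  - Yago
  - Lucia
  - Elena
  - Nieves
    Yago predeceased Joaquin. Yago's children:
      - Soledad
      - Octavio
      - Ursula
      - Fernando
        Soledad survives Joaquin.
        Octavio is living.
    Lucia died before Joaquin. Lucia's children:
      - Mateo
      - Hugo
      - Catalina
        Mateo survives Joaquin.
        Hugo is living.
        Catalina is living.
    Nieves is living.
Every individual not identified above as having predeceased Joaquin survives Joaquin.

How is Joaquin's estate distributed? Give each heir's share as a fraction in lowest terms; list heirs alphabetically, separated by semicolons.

There is no surviving spouse, so the entire estate passes to Joaquin's descendants per stirpes.
The estate is divided into 5 equal shares of 1/5 among Beatriz, Yago, Lucia, Elena, Nieves.
Beatriz is living and takes 1/5.
Yago predeceased; the 1/5 allotted to Yago's branch passes to Yago's issue by representation.
The 1/5 is divided into 4 equal shares of 1/20 among Soledad, Octavio, Ursula, Fernando.
Soledad is living and takes 1/20.
Octavio is living and takes 1/20.
Ursula is living and takes 1/20.
Fernando is living and takes 1/20.
Lucia predeceased; the 1/5 allotted to Lucia's branch passes to Lucia's issue by representation.
The 1/5 is divided into 3 equal shares of 1/15 among Mateo, Hugo, Catalina.
Mateo is living and takes 1/15.
Hugo is living and takes 1/15.
Catalina is living and takes 1/15.
Elena is living and takes 1/5.
Nieves is living and takes 1/5.

Beatriz 1/5; Catalina 1/15; Elena 1/5; Fernando 1/20; Hugo 1/15; Mateo 1/15; Nieves 1/5; Octavio 1/20; Soledad 1/20; Ursula 1/20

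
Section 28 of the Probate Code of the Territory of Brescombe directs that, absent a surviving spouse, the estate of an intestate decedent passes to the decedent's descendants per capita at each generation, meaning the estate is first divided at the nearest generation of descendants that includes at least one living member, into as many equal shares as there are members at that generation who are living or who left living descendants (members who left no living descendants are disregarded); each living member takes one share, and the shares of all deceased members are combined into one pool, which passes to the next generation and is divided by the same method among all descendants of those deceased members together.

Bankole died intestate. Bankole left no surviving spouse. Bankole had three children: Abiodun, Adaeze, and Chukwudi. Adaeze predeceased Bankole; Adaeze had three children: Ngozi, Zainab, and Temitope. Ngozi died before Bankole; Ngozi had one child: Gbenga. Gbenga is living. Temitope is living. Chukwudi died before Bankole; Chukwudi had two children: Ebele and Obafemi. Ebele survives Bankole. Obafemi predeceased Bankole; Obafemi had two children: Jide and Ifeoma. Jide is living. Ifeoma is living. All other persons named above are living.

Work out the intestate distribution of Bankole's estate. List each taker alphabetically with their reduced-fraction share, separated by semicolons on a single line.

Abiodun 1/3; Ebele 2/15; Gbenga 4/45; Ifeoma 4/45; Jide 4/45; Temitope 2/15; Zainab 2/15

There is no surviving spouse, so the entire estate passes to Bankole's descendants per capita at each generation.
At generation 1 (Abiodun, Adaeze, Chukwudi) there are 3 shares of (1)/3 = 1/3 each.
Living: Abiodun — each takes 1/3.
Deceased: Adaeze and Chukwudi. Their combined 2/3 is pooled and carried to generation 2.
At generation 2 (Ngozi, Zainab, Temitope, Ebele, Obafemi) there are 5 shares of (2/3)/5 = 2/15 each.
Living: Zainab, Temitope, and Ebele — each takes 2/15.
Deceased: Ngozi and Obafemi. Their combined 4/15 is pooled and carried to generation 3.
At generation 3 (Gbenga, Jide, Ifeoma) there are 3 shares of (4/15)/3 = 4/45 each.
Living: Gbenga, Jide, and Ifeoma — each takes 4/45.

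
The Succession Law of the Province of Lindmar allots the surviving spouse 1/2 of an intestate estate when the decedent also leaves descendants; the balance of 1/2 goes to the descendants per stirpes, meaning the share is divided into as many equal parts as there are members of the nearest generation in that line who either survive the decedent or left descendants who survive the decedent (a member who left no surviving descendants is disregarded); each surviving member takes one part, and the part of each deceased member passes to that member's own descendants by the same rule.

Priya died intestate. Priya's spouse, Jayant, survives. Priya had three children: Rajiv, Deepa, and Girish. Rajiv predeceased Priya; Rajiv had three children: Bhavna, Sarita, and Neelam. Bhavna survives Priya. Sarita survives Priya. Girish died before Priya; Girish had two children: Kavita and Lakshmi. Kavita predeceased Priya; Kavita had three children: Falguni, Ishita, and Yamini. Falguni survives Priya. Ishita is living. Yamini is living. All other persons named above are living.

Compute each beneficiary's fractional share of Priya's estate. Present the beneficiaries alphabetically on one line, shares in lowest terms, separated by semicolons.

Bhavna 1/18; Deepa 1/6; Falguni 1/36; Ishita 1/36; Jayant 1/2; Lakshmi 1/12; Neelam 1/18; Sarita 1/18; Yamini 1/36

Jayant, as surviving spouse, takes 1/2.
The remaining 1/2 passes to Priya's descendants per stirpes.
The 1/2 is divided into 3 equal shares of 1/6 among Rajiv, Deepa, Girish.
Rajiv predeceased; the 1/6 allotted to Rajiv's branch passes to Rajiv's issue by representation.
The 1/6 is divided into 3 equal shares of 1/18 among Bhavna, Sarita, Neelam.
Bhavna is living and takes 1/18.
Sarita is living and takes 1/18.
Neelam is living and takes 1/18.
Deepa is living and takes 1/6.
Girish predeceased; the 1/6 allotted to Girish's branch passes to Girish's issue by representation.
The 1/6 is divided into 2 equal shares of 1/12 among Kavita, Lakshmi.
Kavita predeceased; the 1/12 allotted to Kavita's branch passes to Kavita's issue by representation.
The 1/12 is divided into 3 equal shares of 1/36 among Falguni, Ishita, Yamini.
Falguni is living and takes 1/36.
Ishita is living and takes 1/36.
Yamini is living and takes 1/36.
Lakshmi is living and takes 1/12.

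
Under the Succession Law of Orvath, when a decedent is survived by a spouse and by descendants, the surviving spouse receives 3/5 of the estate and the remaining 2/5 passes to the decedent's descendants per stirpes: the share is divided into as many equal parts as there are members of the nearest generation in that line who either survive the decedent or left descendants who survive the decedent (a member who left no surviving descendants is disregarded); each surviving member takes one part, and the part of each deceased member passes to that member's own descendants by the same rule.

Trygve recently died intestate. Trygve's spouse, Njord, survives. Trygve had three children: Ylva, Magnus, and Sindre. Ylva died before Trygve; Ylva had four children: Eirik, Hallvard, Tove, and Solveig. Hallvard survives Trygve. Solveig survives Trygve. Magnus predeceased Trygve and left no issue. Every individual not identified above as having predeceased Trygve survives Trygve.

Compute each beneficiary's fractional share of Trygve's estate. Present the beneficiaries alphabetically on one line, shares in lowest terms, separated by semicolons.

Eirik 1/20; Hallvard 1/20; Njord 3/5; Sindre 1/5; Solveig 1/20; Tove 1/20

Njord, as surviving spouse, takes 3/5.
The remaining 2/5 passes to Trygve's descendants per stirpes.
Magnus left no surviving issue, so that branch lapses and is disregarded.
The 2/5 is divided into 2 equal shares of 1/5 among Ylva, Sindre.
Ylva predeceased; the 1/5 allotted to Ylva's branch passes to Ylva's issue by representation.
The 1/5 is divided into 4 equal shares of 1/20 among Eirik, Hallvard, Tove, Solveig.
Eirik is living and takes 1/20.
Hallvard is living and takes 1/20.
Tove is living and takes 1/20.
Solveig is living and takes 1/20.
Sindre is living and takes 1/5.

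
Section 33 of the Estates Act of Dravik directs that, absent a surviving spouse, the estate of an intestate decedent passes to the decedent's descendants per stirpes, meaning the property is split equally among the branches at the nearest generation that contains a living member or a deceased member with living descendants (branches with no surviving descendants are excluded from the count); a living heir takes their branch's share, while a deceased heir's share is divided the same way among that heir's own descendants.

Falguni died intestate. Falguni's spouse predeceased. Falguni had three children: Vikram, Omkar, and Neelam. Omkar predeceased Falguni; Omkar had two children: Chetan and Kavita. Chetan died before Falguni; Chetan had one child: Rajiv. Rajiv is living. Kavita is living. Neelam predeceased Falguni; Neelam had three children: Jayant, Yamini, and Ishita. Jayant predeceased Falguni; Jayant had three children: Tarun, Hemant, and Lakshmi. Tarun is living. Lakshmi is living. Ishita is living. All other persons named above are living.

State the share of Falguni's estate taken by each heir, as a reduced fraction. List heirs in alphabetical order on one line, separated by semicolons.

There is no surviving spouse, so the entire estate passes to Falguni's descendants per stirpes.
The estate is divided into 3 equal shares of 1/3 among Vikram, Omkar, Neelam.
Vikram is living and takes 1/3.
Omkar predeceased; the 1/3 allotted to Omkar's branch passes to Omkar's issue by representation.
The 1/3 is divided into 2 equal shares of 1/6 among Chetan, Kavita.
Chetan predeceased; the 1/6 allotted to Chetan's branch passes to Chetan's issue by representation.
Rajiv is the sole taker at this level and receives the full 1/6.
Kavita is living and takes 1/6.
Neelam predeceased; the 1/3 allotted to Neelam's branch passes to Neelam's issue by representation.
The 1/3 is divided into 3 equal shares of 1/9 among Jayant, Yamini, Ishita.
Jayant predeceased; the 1/9 allotted to Jayant's branch passes to Jayant's issue by representation.
The 1/9 is divided into 3 equal shares of 1/27 among Tarun, Hemant, Lakshmi.
Tarun is living and takes 1/27.
Hemant is living and takes 1/27.
Lakshmi is living and takes 1/27.
Yamini is living and takes 1/9.
Ishita is living and takes 1/9.

Hemant 1/27; Ishita 1/9; Kavita 1/6; Lakshmi 1/27; Rajiv 1/6; Tarun 1/27; Vikram 1/3; Yamini 1/9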